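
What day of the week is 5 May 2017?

Doomsday rule: the anchor day for the 2000s is Tuesday. For year 17: 17÷12 = 1 r 5, and 5÷4 = 1, so 1+5+1 = 7.
Tuesday + 7 ≡ Tuesday — that's 2017's doomsday.
In May the doomsday date is May 9.
May 5 is 4 days before May 9; 4 mod 7 = 4, so Tuesday − 4 = Friday.

Friday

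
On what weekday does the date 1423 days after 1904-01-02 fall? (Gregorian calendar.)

Monday

First find the weekday of Jan 2, 1904. Doomsday rule: the anchor day for the 1900s is Wednesday. For year 04: 4÷12 = 0 r 4, and 4÷4 = 1, so 0+4+1 = 5.
Wednesday + 5 ≡ Monday — that's 1904's doomsday.
In January the doomsday date is Jan 4 (1904 is a leap year (divisible by 4)).
Jan 2 is 2 days before Jan 4; 2 mod 7 = 2, so Monday − 2 = Saturday.
1423 mod 7 = 2, so 1423 days after a Saturday is Saturday + 2 = Monday.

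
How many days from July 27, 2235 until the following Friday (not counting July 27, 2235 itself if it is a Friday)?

4

Jul 27, 2235 is a Monday.
From Monday to the next Friday is 4 days.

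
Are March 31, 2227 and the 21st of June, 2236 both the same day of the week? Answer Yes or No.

No

From Mar 31, 2227 to Jun 21, 2236 is 3370 days.
3370 mod 7 = 3, so they are different weekdays.
(Mar 31, 2227 is a Saturday; Jun 21, 2236 is a Tuesday.)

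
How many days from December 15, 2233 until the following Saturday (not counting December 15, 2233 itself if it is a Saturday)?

6

Dec 15, 2233 is a Sunday.
From Sunday to the next Saturday is 6 days.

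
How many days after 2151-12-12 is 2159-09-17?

2836

Dec 12, 2151 → Dec 12, 2152: 366 days (Feb 29, 2152 is in that span).
Dec 12, 2152 → Dec 12, 2153: 365 days.
Dec 12, 2153 → Dec 12, 2154: 365 days.
Dec 12, 2154 → Dec 12, 2155: 365 days.
Dec 12, 2155 → Dec 12, 2156: 366 days (Feb 29, 2156 is in that span).
Dec 12, 2156 → Dec 12, 2157: 365 days.
Dec 12, 2157 → Dec 12, 2158: 365 days.
Dec 12, 2158 → Jan 12, 2159: 31 days (December has 31).
Jan 12, 2159 → Feb 12, 2159: 31 days (January has 31).
Feb 12, 2159 → Mar 12, 2159: 28 days (February has 28).
Mar 12, 2159 → Apr 12, 2159: 31 days (March has 31).
Apr 12, 2159 → May 12, 2159: 30 days (April has 30).
May 12, 2159 → Jun 12, 2159: 31 days (May has 31).
Jun 12, 2159 → Jul 12, 2159: 30 days (June has 30).
Jul 12, 2159 → Aug 12, 2159: 31 days (July has 31).
Aug 12, 2159 → Sep 12, 2159: 31 days (August has 31).
Sep 12, 2159 → Sep 17, 2159: 5 days.
Total: 2836 days.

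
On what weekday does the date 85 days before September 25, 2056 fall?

Sunday

First find the weekday of Sep 25, 2056. Doomsday rule: the anchor day for the 2000s is Tuesday. For year 56: 56÷12 = 4 r 8, and 8÷4 = 2, so 4+8+2 = 14.
Tuesday + 14 ≡ Tuesday — that's 2056's doomsday.
In September the doomsday date is Sep 5.
Sep 25 is 20 days after Sep 5; 20 mod 7 = 6, so Tuesday + 6 = Monday.
85 mod 7 = 1, so 85 days before a Monday is Monday − 1 = Sunday.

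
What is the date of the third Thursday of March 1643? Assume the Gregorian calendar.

March 1, 1643 is a Sunday.
The first Thursday is therefore March 5 (4 days later).
The third Thursday is 5 + 2×7 = March 19.

March 19, 1643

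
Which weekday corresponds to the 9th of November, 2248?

January 1, 2248 is a Saturday.
Jan 1, 2248 → Feb 1, 2248: 31 days (January has 31).
Feb 1, 2248 → Mar 1, 2248: 29 days (February has 29).
Mar 1, 2248 → Apr 1, 2248: 31 days (March has 31).
Apr 1, 2248 → May 1, 2248: 30 days (April has 30).
May 1, 2248 → Jun 1, 2248: 31 days (May has 31).
Jun 1, 2248 → Jul 1, 2248: 30 days (June has 30).
Jul 1, 2248 → Aug 1, 2248: 31 days (July has 31).
Aug 1, 2248 → Sep 1, 2248: 31 days (August has 31).
Sep 1, 2248 → Oct 1, 2248: 30 days (September has 30).
Oct 1, 2248 → Nov 1, 2248: 31 days (October has 31).
Nov 1, 2248 → Nov 9, 2248: 8 days.
Total: 313 days.
313 mod 7 = 5, so Saturday + 5 = Thursday.

Thursday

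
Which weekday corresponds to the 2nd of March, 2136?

Doomsday rule: the anchor day for the 2100s is Sunday. For year 36: 36÷12 = 3 r 0, and 0÷4 = 0, so 3+0+0 = 3.
Sunday + 3 ≡ Wednesday — that's 2136's doomsday.
In March the doomsday date is Mar 14.
Mar 2 is 12 days before Mar 14; 12 mod 7 = 5, so Wednesday − 5 = Friday.

Friday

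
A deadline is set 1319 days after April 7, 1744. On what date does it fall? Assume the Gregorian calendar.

+365 (one year) → Apr 7, 1745 (954 left).
+365 (one year) → Apr 7, 1746 (589 left).
+365 (one year) → Apr 7, 1747 (224 left).
Apr has 30 days: +24 → May 1, 1747 (200 left).
May has 31 days: +31 → Jun 1, 1747 (169 left).
Jun has 30 days: +30 → Jul 1, 1747 (139 left).
Jul has 31 days: +31 → Aug 1, 1747 (108 left).
Aug has 31 days: +31 → Sep 1, 1747 (77 left).
Sep has 30 days: +30 → Oct 1, 1747 (47 left).
Oct has 31 days: +31 → Nov 1, 1747 (16 left).
+16 → Nov 17, 1747.

November 17, 1747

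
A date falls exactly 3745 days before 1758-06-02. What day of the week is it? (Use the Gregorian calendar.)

Jun 2, 1758 is a Friday.
3745 mod 7 = 0, so 3745 days before a Friday is Friday − 0 = Friday.

Friday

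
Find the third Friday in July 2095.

July 15, 2095

July 1, 2095 is a Friday.
The first Friday is therefore July 1 (same day).
The third Friday is 1 + 2×7 = July 15.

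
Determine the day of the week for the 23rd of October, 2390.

Doomsday rule: the anchor day for the 2300s is Wednesday. For year 90: 90÷12 = 7 r 6, and 6÷4 = 1, so 7+6+1 = 14.
Wednesday + 14 ≡ Wednesday — that's 2390's doomsday.
In October the doomsday date is Oct 10.
Oct 23 is 13 days after Oct 10; 13 mod 7 = 6, so Wednesday + 6 = Tuesday.

Tuesday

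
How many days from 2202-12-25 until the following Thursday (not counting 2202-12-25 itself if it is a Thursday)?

5

Dec 25, 2202 is a Saturday.
From Saturday to the next Thursday is 5 days.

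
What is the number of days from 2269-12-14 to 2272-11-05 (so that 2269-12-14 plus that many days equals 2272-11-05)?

Dec 14, 2269 → Dec 14, 2270: 365 days.
Dec 14, 2270 → Dec 14, 2271: 365 days.
Dec 14, 2271 → Jan 14, 2272: 31 days (December has 31).
Jan 14, 2272 → Feb 14, 2272: 31 days (January has 31).
Feb 14, 2272 → Mar 14, 2272: 29 days (February has 29).
Mar 14, 2272 → Apr 14, 2272: 31 days (March has 31).
Apr 14, 2272 → May 14, 2272: 30 days (April has 30).
May 14, 2272 → Jun 14, 2272: 31 days (May has 31).
Jun 14, 2272 → Jul 14, 2272: 30 days (June has 30).
Jul 14, 2272 → Aug 14, 2272: 31 days (July has 31).
Aug 14, 2272 → Sep 14, 2272: 31 days (August has 31).
Sep 14, 2272 → Oct 14, 2272: 30 days (September has 30).
Oct 14, 2272 → Nov 5, 2272: 22 days.
Total: 1057 days.

1057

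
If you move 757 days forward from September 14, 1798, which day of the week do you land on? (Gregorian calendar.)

Saturday

First find the weekday of Sep 14, 1798. Doomsday rule: the anchor day for the 1700s is Sunday. For year 98: 98÷12 = 8 r 2, and 2÷4 = 0, so 8+2+0 = 10.
Sunday + 10 ≡ Wednesday — that's 1798's doomsday.
In September the doomsday date is Sep 5.
Sep 14 is 9 days after Sep 5; 9 mod 7 = 2, so Wednesday + 2 = Friday.
757 mod 7 = 1, so 757 days after a Friday is Friday + 1 = Saturday.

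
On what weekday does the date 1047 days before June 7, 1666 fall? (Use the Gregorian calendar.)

Jun 7, 1666 is a Monday.
1047 mod 7 = 4, so 1047 days before a Monday is Monday − 4 = Thursday.

Thursday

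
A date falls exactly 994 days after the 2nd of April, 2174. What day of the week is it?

Saturday

Apr 2, 2174 is a Saturday.
994 mod 7 = 0, so 994 days after a Saturday is Saturday + 0 = Saturday.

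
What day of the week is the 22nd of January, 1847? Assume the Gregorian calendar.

Friday

Doomsday rule: the anchor day for the 1800s is Friday. For year 47: 47÷12 = 3 r 11, and 11÷4 = 2, so 3+11+2 = 16.
Friday + 16 ≡ Sunday — that's 1847's doomsday.
In January the doomsday date is Jan 3 (1847 is not a leap year).
Jan 22 is 19 days after Jan 3; 19 mod 7 = 5, so Sunday + 5 = Friday.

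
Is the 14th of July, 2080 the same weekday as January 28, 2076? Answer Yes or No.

No

From Jan 28, 2076 to Jul 14, 2080 is 1629 days.
1629 mod 7 = 5, so they are different weekdays.
(Jan 28, 2076 is a Tuesday; Jul 14, 2080 is a Sunday.)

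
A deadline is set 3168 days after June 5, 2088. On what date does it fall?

+365 (one year) → Jun 5, 2089 (2803 left).
+365 (one year) → Jun 5, 2090 (2438 left).
+365 (one year) → Jun 5, 2091 (2073 left).
+366 (one year; includes Feb 29, 2092) → Jun 5, 2092 (1707 left).
+365 (one year) → Jun 5, 2093 (1342 left).
+365 (one year) → Jun 5, 2094 (977 left).
+365 (one year) → Jun 5, 2095 (612 left).
+366 (one year; includes Feb 29, 2096) → Jun 5, 2096 (246 left).
Jun has 30 days: +26 → Jul 1, 2096 (220 left).
Jul has 31 days: +31 → Aug 1, 2096 (189 left).
Aug has 31 days: +31 → Sep 1, 2096 (158 left).
Sep has 30 days: +30 → Oct 1, 2096 (128 left).
Oct has 31 days: +31 → Nov 1, 2096 (97 left).
Nov has 30 days: +30 → Dec 1, 2096 (67 left).
Dec has 31 days: +31 → Jan 1, 2097 (36 left).
Jan has 31 days: +31 → Feb 1, 2097 (5 left).
+5 → Feb 6, 2097.

February 6, 2097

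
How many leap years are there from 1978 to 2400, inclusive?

Multiples of 4 in [1978,2400]: 106.
Of those, multiples of 100: 5 (not leap unless ÷400).
Multiples of 400: 2.
Leap years = 106 − 5 + 2 = 103.

103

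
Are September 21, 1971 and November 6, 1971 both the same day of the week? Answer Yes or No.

From Sep 21, 1971 to Nov 6, 1971 is 46 days.
46 mod 7 = 4, so they are different weekdays.
(Sep 21, 1971 is a Tuesday; Nov 6, 1971 is a Saturday.)

No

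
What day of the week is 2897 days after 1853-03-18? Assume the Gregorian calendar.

First find the weekday of Mar 18, 1853. Doomsday rule: the anchor day for the 1800s is Friday. For year 53: 53÷12 = 4 r 5, and 5÷4 = 1, so 4+5+1 = 10.
Friday + 10 ≡ Monday — that's 1853's doomsday.
In March the doomsday date is Mar 14.
Mar 18 is 4 days after Mar 14; 4 mod 7 = 4, so Monday + 4 = Friday.
2897 mod 7 = 6, so 2897 days after a Friday is Friday + 6 = Thursday.

Thursday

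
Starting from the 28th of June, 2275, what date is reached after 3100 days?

+366 (one year; includes Feb 29, 2276) → Jun 28, 2276 (2734 left).
+365 (one year) → Jun 28, 2277 (2369 left).
+365 (one year) → Jun 28, 2278 (2004 left).
+365 (one year) → Jun 28, 2279 (1639 left).
+366 (one year; includes Feb 29, 2280) → Jun 28, 2280 (1273 left).
+365 (one year) → Jun 28, 2281 (908 left).
+365 (one year) → Jun 28, 2282 (543 left).
+365 (one year) → Jun 28, 2283 (178 left).
Jun has 30 days: +3 → Jul 1, 2283 (175 left).
Jul has 31 days: +31 → Aug 1, 2283 (144 left).
Aug has 31 days: +31 → Sep 1, 2283 (113 left).
Sep has 30 days: +30 → Oct 1, 2283 (83 left).
Oct has 31 days: +31 → Nov 1, 2283 (52 left).
Nov has 30 days: +30 → Dec 1, 2283 (22 left).
+22 → Dec 23, 2283.

December 23, 2283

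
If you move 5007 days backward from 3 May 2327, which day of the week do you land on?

First find the weekday of May 3, 2327. Doomsday rule: the anchor day for the 2300s is Wednesday. For year 27: 27÷12 = 2 r 3, and 3÷4 = 0, so 2+3+0 = 5.
Wednesday + 5 ≡ Monday — that's 2327's doomsday.
In May the doomsday date is May 9.
May 3 is 6 days before May 9; 6 mod 7 = 6, so Monday − 6 = Tuesday.
5007 mod 7 = 2, so 5007 days before a Tuesday is Tuesday − 2 = Sunday.

Sunday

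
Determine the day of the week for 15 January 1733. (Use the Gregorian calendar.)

Doomsday rule: the anchor day for the 1700s is Sunday. For year 33: 33÷12 = 2 r 9, and 9÷4 = 2, so 2+9+2 = 13.
Sunday + 13 ≡ Saturday — that's 1733's doomsday.
In January the doomsday date is Jan 3 (1733 is not a leap year).
Jan 15 is 12 days after Jan 3; 12 mod 7 = 5, so Saturday + 5 = Thursday.

Thursday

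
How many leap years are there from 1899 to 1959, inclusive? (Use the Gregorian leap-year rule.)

14

Multiples of 4 in [1899,1959]: 15.
Of those, multiples of 100: 1 (not leap unless ÷400).
Multiples of 400: 0.
Leap years = 15 − 1 + 0 = 14.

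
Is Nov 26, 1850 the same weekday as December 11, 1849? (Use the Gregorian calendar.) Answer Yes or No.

From Dec 11, 1849 to Nov 26, 1850 is 350 days.
350 mod 7 = 0, so they are the same weekday.
(Dec 11, 1849 is a Tuesday; Nov 26, 1850 is a Tuesday.)

Yes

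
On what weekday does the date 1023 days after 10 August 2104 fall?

Monday

Aug 10, 2104 is a Sunday.
1023 mod 7 = 1, so 1023 days after a Sunday is Sunday + 1 = Monday.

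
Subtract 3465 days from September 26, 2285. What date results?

−365 (one year) → Sep 26, 2284 (3100 left).
−366 (one year; includes Feb 29, 2284) → Sep 26, 2283 (2734 left).
−365 (one year) → Sep 26, 2282 (2369 left).
−365 (one year) → Sep 26, 2281 (2004 left).
−365 (one year) → Sep 26, 2280 (1639 left).
−366 (one year; includes Feb 29, 2280) → Sep 26, 2279 (1273 left).
−365 (one year) → Sep 26, 2278 (908 left).
−365 (one year) → Sep 26, 2277 (543 left).
−365 (one year) → Sep 26, 2276 (178 left).
−26 → Aug 31, 2276 (end of Aug, 31 days; 152 left).
−31 → Jul 31, 2276 (end of Jul, 31 days; 121 left).
−31 → Jun 30, 2276 (end of Jun, 30 days; 90 left).
−30 → May 31, 2276 (end of May, 31 days; 60 left).
−31 → Apr 30, 2276 (end of Apr, 30 days; 29 left).
−29 → Apr 1, 2276.

April 1, 2276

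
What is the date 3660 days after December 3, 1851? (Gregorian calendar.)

December 10, 1861

+366 (one year; includes Feb 29, 1852) → Dec 3, 1852 (3294 left).
+365 (one year) → Dec 3, 1853 (2929 left).
+365 (one year) → Dec 3, 1854 (2564 left).
+365 (one year) → Dec 3, 1855 (2199 left).
+366 (one year; includes Feb 29, 1856) → Dec 3, 1856 (1833 left).
+365 (one year) → Dec 3, 1857 (1468 left).
+365 (one year) → Dec 3, 1858 (1103 left).
+365 (one year) → Dec 3, 1859 (738 left).
+366 (one year; includes Feb 29, 1860) → Dec 3, 1860 (372 left).
Dec has 31 days: +29 → Jan 1, 1861 (343 left).
Jan has 31 days: +31 → Feb 1, 1861 (312 left).
Feb has 28 days: +28 → Mar 1, 1861 (284 left).
Mar has 31 days: +31 → Apr 1, 1861 (253 left).
Apr has 30 days: +30 → May 1, 1861 (223 left).
May has 31 days: +31 → Jun 1, 1861 (192 left).
Jun has 30 days: +30 → Jul 1, 1861 (162 left).
Jul has 31 days: +31 → Aug 1, 1861 (131 left).
Aug has 31 days: +31 → Sep 1, 1861 (100 left).
Sep has 30 days: +30 → Oct 1, 1861 (70 left).
Oct has 31 days: +31 → Nov 1, 1861 (39 left).
Nov has 30 days: +30 → Dec 1, 1861 (9 left).
+9 → Dec 10, 1861.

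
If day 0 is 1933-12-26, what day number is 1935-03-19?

448

Dec 26, 1933 → Dec 26, 1934: 365 days.
Dec 26, 1934 → Jan 26, 1935: 31 days (December has 31).
Jan 26, 1935 → Feb 26, 1935: 31 days (January has 31).
Feb 26, 1935 → Mar 19, 1935: 21 days.
Total: 448 days.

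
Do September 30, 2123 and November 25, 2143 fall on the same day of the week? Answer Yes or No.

No

From Sep 30, 2123 to Nov 25, 2143 is 7361 days.
7361 mod 7 = 4, so they are different weekdays.
(Sep 30, 2123 is a Thursday; Nov 25, 2143 is a Monday.)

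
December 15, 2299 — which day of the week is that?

Doomsday rule: the anchor day for the 2200s is Friday. For year 99: 99÷12 = 8 r 3, and 3÷4 = 0, so 8+3+0 = 11.
Friday + 11 ≡ Tuesday — that's 2299's doomsday.
In December the doomsday date is Dec 12.
Dec 15 is 3 days after Dec 12; 3 mod 7 = 3, so Tuesday + 3 = Friday.

Friday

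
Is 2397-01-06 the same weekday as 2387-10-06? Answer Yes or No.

No

From Oct 6, 2387 to Jan 6, 2397 is 3380 days.
3380 mod 7 = 6, so they are different weekdays.
(Oct 6, 2387 is a Tuesday; Jan 6, 2397 is a Monday.)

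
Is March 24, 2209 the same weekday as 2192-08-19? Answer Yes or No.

No

From Aug 19, 2192 to Mar 24, 2209 is 6060 days.
6060 mod 7 = 5, so they are different weekdays.
(Aug 19, 2192 is a Sunday; Mar 24, 2209 is a Friday.)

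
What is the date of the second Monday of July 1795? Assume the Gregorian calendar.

July 1, 1795 is a Wednesday.
The first Monday is therefore July 6 (5 days later).
The second Monday is 6 + 1×7 = July 13.

July 13, 1795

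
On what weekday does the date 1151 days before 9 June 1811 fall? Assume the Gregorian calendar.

Thursday

Jun 9, 1811 is a Sunday.
1151 mod 7 = 3, so 1151 days before a Sunday is Sunday − 3 = Thursday.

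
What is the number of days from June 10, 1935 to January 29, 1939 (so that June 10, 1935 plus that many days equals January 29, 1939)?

Jun 10, 1935 → Jun 10, 1936: 366 days (Feb 29, 1936 is in that span).
Jun 10, 1936 → Jun 10, 1937: 365 days.
Jun 10, 1937 → Jun 10, 1938: 365 days.
Jun 10, 1938 → Jul 10, 1938: 30 days (June has 30).
Jul 10, 1938 → Aug 10, 1938: 31 days (July has 31).
Aug 10, 1938 → Sep 10, 1938: 31 days (August has 31).
Sep 10, 1938 → Oct 10, 1938: 30 days (September has 30).
Oct 10, 1938 → Nov 10, 1938: 31 days (October has 31).
Nov 10, 1938 → Dec 10, 1938: 30 days (November has 30).
Dec 10, 1938 → Jan 10, 1939: 31 days (December has 31).
Jan 10, 1939 → Jan 29, 1939: 19 days.
Total: 1329 days.

1329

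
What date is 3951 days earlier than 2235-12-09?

−365 (one year) → Dec 9, 2234 (3586 left).
−365 (one year) → Dec 9, 2233 (3221 left).
−365 (one year) → Dec 9, 2232 (2856 left).
−366 (one year; includes Feb 29, 2232) → Dec 9, 2231 (2490 left).
−365 (one year) → Dec 9, 2230 (2125 left).
−365 (one year) → Dec 9, 2229 (1760 left).
−365 (one year) → Dec 9, 2228 (1395 left).
−366 (one year; includes Feb 29, 2228) → Dec 9, 2227 (1029 left).
−365 (one year) → Dec 9, 2226 (664 left).
−365 (one year) → Dec 9, 2225 (299 left).
−9 → Nov 30, 2225 (end of Nov, 30 days; 290 left).
−30 → Oct 31, 2225 (end of Oct, 31 days; 260 left).
−31 → Sep 30, 2225 (end of Sep, 30 days; 229 left).
−30 → Aug 31, 2225 (end of Aug, 31 days; 199 left).
−31 → Jul 31, 2225 (end of Jul, 31 days; 168 left).
−31 → Jun 30, 2225 (end of Jun, 30 days; 137 left).
−30 → May 31, 2225 (end of May, 31 days; 107 left).
−31 → Apr 30, 2225 (end of Apr, 30 days; 76 left).
−30 → Mar 31, 2225 (end of Mar, 31 days; 46 left).
−31 → Feb 28, 2225 (end of Feb, 28 days; 15 left).
−15 → Feb 13, 2225.

February 13, 2225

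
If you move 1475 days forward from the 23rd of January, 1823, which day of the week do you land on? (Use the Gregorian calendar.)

Tuesday

First find the weekday of Jan 23, 1823. Doomsday rule: the anchor day for the 1800s is Friday. For year 23: 23÷12 = 1 r 11, and 11÷4 = 2, so 1+11+2 = 14.
Friday + 14 ≡ Friday — that's 1823's doomsday.
In January the doomsday date is Jan 3 (1823 is not a leap year).
Jan 23 is 20 days after Jan 3; 20 mod 7 = 6, so Friday + 6 = Thursday.
1475 mod 7 = 5, so 1475 days after a Thursday is Thursday + 5 = Tuesday.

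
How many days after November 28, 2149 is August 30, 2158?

Nov 28, 2149 → Nov 28, 2150: 365 days.
Nov 28, 2150 → Nov 28, 2151: 365 days.
Nov 28, 2151 → Nov 28, 2152: 366 days (Feb 29, 2152 is in that span).
Nov 28, 2152 → Nov 28, 2153: 365 days.
Nov 28, 2153 → Nov 28, 2154: 365 days.
Nov 28, 2154 → Nov 28, 2155: 365 days.
Nov 28, 2155 → Nov 28, 2156: 366 days (Feb 29, 2156 is in that span).
Nov 28, 2156 → Nov 28, 2157: 365 days.
Nov 28, 2157 → Dec 28, 2157: 30 days (November has 30).
Dec 28, 2157 → Jan 28, 2158: 31 days (December has 31).
Jan 28, 2158 → Feb 28, 2158: 31 days (January has 31).
Feb 28, 2158 → Mar 28, 2158: 28 days (February has 28).
Mar 28, 2158 → Apr 28, 2158: 31 days (March has 31).
Apr 28, 2158 → May 28, 2158: 30 days (April has 30).
May 28, 2158 → Jun 28, 2158: 31 days (May has 31).
Jun 28, 2158 → Jul 28, 2158: 30 days (June has 30).
Jul 28, 2158 → Aug 28, 2158: 31 days (July has 31).
Aug 28, 2158 → Aug 30, 2158: 2 days.
Total: 3197 days.

3197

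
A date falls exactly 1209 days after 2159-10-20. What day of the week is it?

First find the weekday of Oct 20, 2159. Doomsday rule: the anchor day for the 2100s is Sunday. For year 59: 59÷12 = 4 r 11, and 11÷4 = 2, so 4+11+2 = 17.
Sunday + 17 ≡ Wednesday — that's 2159's doomsday.
In October the doomsday date is Oct 10.
Oct 20 is 10 days after Oct 10; 10 mod 7 = 3, so Wednesday + 3 = Saturday.
1209 mod 7 = 5, so 1209 days after a Saturday is Saturday + 5 = Thursday.

Thursday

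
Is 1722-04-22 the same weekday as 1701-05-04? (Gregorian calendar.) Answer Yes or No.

Yes

From May 4, 1701 to Apr 22, 1722 is 7658 days.
7658 mod 7 = 0, so they are the same weekday.
(May 4, 1701 is a Wednesday; Apr 22, 1722 is a Wednesday.)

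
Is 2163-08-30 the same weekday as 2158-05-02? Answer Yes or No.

Yes

From May 2, 2158 to Aug 30, 2163 is 1946 days.
1946 mod 7 = 0, so they are the same weekday.
(May 2, 2158 is a Tuesday; Aug 30, 2163 is a Tuesday.)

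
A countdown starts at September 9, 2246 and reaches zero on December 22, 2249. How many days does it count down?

Sep 9, 2246 → Sep 9, 2247: 365 days.
Sep 9, 2247 → Sep 9, 2248: 366 days (Feb 29, 2248 is in that span).
Sep 9, 2248 → Sep 9, 2249: 365 days.
Sep 9, 2249 → Oct 9, 2249: 30 days (September has 30).
Oct 9, 2249 → Nov 9, 2249: 31 days (October has 31).
Nov 9, 2249 → Dec 9, 2249: 30 days (November has 30).
Dec 9, 2249 → Dec 22, 2249: 13 days.
Total: 1200 days.

1200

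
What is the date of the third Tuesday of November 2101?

November 1, 2101 is a Tuesday.
The first Tuesday is therefore November 1 (same day).
The third Tuesday is 1 + 2×7 = November 15.

November 15, 2101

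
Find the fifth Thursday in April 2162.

April 1, 2162 is a Thursday.
The first Thursday is therefore April 1 (same day).
The fifth Thursday is 1 + 4×7 = April 29.

April 29, 2162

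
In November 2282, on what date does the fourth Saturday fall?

November 1, 2282 is a Wednesday.
The first Saturday is therefore November 4 (3 days later).
The fourth Saturday is 4 + 3×7 = November 25.

November 25, 2282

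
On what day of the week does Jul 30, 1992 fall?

January 1, 1992 is a Wednesday.
Jan 1, 1992 → Feb 1, 1992: 31 days (January has 31).
Feb 1, 1992 → Mar 1, 1992: 29 days (February has 29).
Mar 1, 1992 → Apr 1, 1992: 31 days (March has 31).
Apr 1, 1992 → May 1, 1992: 30 days (April has 30).
May 1, 1992 → Jun 1, 1992: 31 days (May has 31).
Jun 1, 1992 → Jul 1, 1992: 30 days (June has 30).
Jul 1, 1992 → Jul 30, 1992: 29 days.
Total: 211 days.
211 mod 7 = 1, so Wednesday + 1 = Thursday.

Thursday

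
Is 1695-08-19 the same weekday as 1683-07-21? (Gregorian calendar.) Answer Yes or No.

No

From Jul 21, 1683 to Aug 19, 1695 is 4412 days.
4412 mod 7 = 2, so they are different weekdays.
(Jul 21, 1683 is a Wednesday; Aug 19, 1695 is a Friday.)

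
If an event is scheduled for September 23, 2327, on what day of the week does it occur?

Doomsday rule: the anchor day for the 2300s is Wednesday. For year 27: 27÷12 = 2 r 3, and 3÷4 = 0, so 2+3+0 = 5.
Wednesday + 5 ≡ Monday — that's 2327's doomsday.
In September the doomsday date is Sep 5.
Sep 23 is 18 days after Sep 5; 18 mod 7 = 4, so Monday + 4 = Friday.

Friday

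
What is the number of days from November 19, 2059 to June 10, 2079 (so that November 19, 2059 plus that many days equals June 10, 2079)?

7143

Nov 19, 2059 → Nov 19, 2060: 366 days (Feb 29, 2060 is in that span).
Nov 19, 2060 → Nov 19, 2061: 365 days.
Nov 19, 2061 → Nov 19, 2062: 365 days.
Nov 19, 2062 → Nov 19, 2063: 365 days.
Nov 19, 2063 → Nov 19, 2064: 366 days (Feb 29, 2064 is in that span).
Nov 19, 2064 → Nov 19, 2065: 365 days.
Nov 19, 2065 → Nov 19, 2066: 365 days.
Nov 19, 2066 → Nov 19, 2067: 365 days.
Nov 19, 2067 → Nov 19, 2068: 366 days (Feb 29, 2068 is in that span).
Nov 19, 2068 → Nov 19, 2069: 365 days.
Nov 19, 2069 → Nov 19, 2070: 365 days.
Nov 19, 2070 → Nov 19, 2071: 365 days.
Nov 19, 2071 → Nov 19, 2072: 366 days (Feb 29, 2072 is in that span).
Nov 19, 2072 → Nov 19, 2073: 365 days.
Nov 19, 2073 → Nov 19, 2074: 365 days.
Nov 19, 2074 → Nov 19, 2075: 365 days.
Nov 19, 2075 → Nov 19, 2076: 366 days (Feb 29, 2076 is in that span).
Nov 19, 2076 → Nov 19, 2077: 365 days.
Nov 19, 2077 → Nov 19, 2078: 365 days.
Nov 19, 2078 → Dec 19, 2078: 30 days (November has 30).
Dec 19, 2078 → Jan 19, 2079: 31 days (December has 31).
Jan 19, 2079 → Feb 19, 2079: 31 days (January has 31).
Feb 19, 2079 → Mar 19, 2079: 28 days (February has 28).
Mar 19, 2079 → Apr 19, 2079: 31 days (March has 31).
Apr 19, 2079 → May 19, 2079: 30 days (April has 30).
May 19, 2079 → Jun 10, 2079: 22 days.
Total: 7143 days.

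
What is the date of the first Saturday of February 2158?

February 1, 2158 is a Wednesday.
The first Saturday is therefore February 4 (3 days later).

February 4, 2158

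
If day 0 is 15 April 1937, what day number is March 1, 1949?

Apr 15, 1937 → Apr 15, 1938: 365 days.
Apr 15, 1938 → Apr 15, 1939: 365 days.
Apr 15, 1939 → Apr 15, 1940: 366 days (Feb 29, 1940 is in that span).
Apr 15, 1940 → Apr 15, 1941: 365 days.
Apr 15, 1941 → Apr 15, 1942: 365 days.
Apr 15, 1942 → Apr 15, 1943: 365 days.
Apr 15, 1943 → Apr 15, 1944: 366 days (Feb 29, 1944 is in that span).
Apr 15, 1944 → Apr 15, 1945: 365 days.
Apr 15, 1945 → Apr 15, 1946: 365 days.
Apr 15, 1946 → Apr 15, 1947: 365 days.
Apr 15, 1947 → Apr 15, 1948: 366 days (Feb 29, 1948 is in that span).
Apr 15, 1948 → May 15, 1948: 30 days (April has 30).
May 15, 1948 → Jun 15, 1948: 31 days (May has 31).
Jun 15, 1948 → Jul 15, 1948: 30 days (June has 30).
Jul 15, 1948 → Aug 15, 1948: 31 days (July has 31).
Aug 15, 1948 → Sep 15, 1948: 31 days (August has 31).
Sep 15, 1948 → Oct 15, 1948: 30 days (September has 30).
Oct 15, 1948 → Nov 15, 1948: 31 days (October has 31).
Nov 15, 1948 → Dec 15, 1948: 30 days (November has 30).
Dec 15, 1948 → Jan 15, 1949: 31 days (December has 31).
Jan 15, 1949 → Feb 15, 1949: 31 days (January has 31).
Feb 15, 1949 → Mar 1, 1949: 14 days.
Total: 4338 days.

4338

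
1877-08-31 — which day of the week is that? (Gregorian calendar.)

Doomsday rule: the anchor day for the 1800s is Friday. For year 77: 77÷12 = 6 r 5, and 5÷4 = 1, so 6+5+1 = 12.
Friday + 12 ≡ Wednesday — that's 1877's doomsday.
In August the doomsday date is Aug 8.
Aug 31 is 23 days after Aug 8; 23 mod 7 = 2, so Wednesday + 2 = Friday.

Friday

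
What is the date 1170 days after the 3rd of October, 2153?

December 16, 2156

+365 (one year) → Oct 3, 2154 (805 left).
+365 (one year) → Oct 3, 2155 (440 left).
+366 (one year; includes Feb 29, 2156) → Oct 3, 2156 (74 left).
Oct has 31 days: +29 → Nov 1, 2156 (45 left).
Nov has 30 days: +30 → Dec 1, 2156 (15 left).
+15 → Dec 16, 2156.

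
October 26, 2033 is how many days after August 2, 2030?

Aug 2, 2030 → Aug 2, 2031: 365 days.
Aug 2, 2031 → Aug 2, 2032: 366 days (Feb 29, 2032 is in that span).
Aug 2, 2032 → Aug 2, 2033: 365 days.
Aug 2, 2033 → Sep 2, 2033: 31 days (August has 31).
Sep 2, 2033 → Oct 2, 2033: 30 days (September has 30).
Oct 2, 2033 → Oct 26, 2033: 24 days.
Total: 1181 days.

1181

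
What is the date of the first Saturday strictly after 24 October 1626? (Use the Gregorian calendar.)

Oct 24, 1626 is a Saturday.
From Saturday to the next Saturday is 7 days.
Oct 24, 1626 + 7 = Oct 31, 1626.

October 31, 1626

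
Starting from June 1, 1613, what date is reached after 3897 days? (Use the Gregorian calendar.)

February 1, 1624

+365 (one year) → Jun 1, 1614 (3532 left).
+365 (one year) → Jun 1, 1615 (3167 left).
+366 (one year; includes Feb 29, 1616) → Jun 1, 1616 (2801 left).
+365 (one year) → Jun 1, 1617 (2436 left).
+365 (one year) → Jun 1, 1618 (2071 left).
+365 (one year) → Jun 1, 1619 (1706 left).
+366 (one year; includes Feb 29, 1620) → Jun 1, 1620 (1340 left).
+365 (one year) → Jun 1, 1621 (975 left).
+365 (one year) → Jun 1, 1622 (610 left).
+365 (one year) → Jun 1, 1623 (245 left).
Jun has 30 days: +30 → Jul 1, 1623 (215 left).
Jul has 31 days: +31 → Aug 1, 1623 (184 left).
Aug has 31 days: +31 → Sep 1, 1623 (153 left).
Sep has 30 days: +30 → Oct 1, 1623 (123 left).
Oct has 31 days: +31 → Nov 1, 1623 (92 left).
Nov has 30 days: +30 → Dec 1, 1623 (62 left).
Dec has 31 days: +31 → Jan 1, 1624 (31 left).
Jan has 31 days: +31 → Feb 1, 1624 (0 left).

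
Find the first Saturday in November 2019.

November 1, 2019 is a Friday.
The first Saturday is therefore November 2 (1 days later).

November 2, 2019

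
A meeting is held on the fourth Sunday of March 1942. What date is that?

March 22, 1942

March 1, 1942 is a Sunday.
The first Sunday is therefore March 1 (same day).
The fourth Sunday is 1 + 3×7 = March 22.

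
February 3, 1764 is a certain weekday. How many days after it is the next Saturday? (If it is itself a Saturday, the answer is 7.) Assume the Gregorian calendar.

1

Feb 3, 1764 is a Friday.
From Friday to the next Saturday is 1 day.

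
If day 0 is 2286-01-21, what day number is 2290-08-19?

Jan 21, 2286 → Jan 21, 2287: 365 days.
Jan 21, 2287 → Jan 21, 2288: 365 days.
Jan 21, 2288 → Jan 21, 2289: 366 days (Feb 29, 2288 is in that span).
Jan 21, 2289 → Jan 21, 2290: 365 days.
Jan 21, 2290 → Feb 21, 2290: 31 days (January has 31).
Feb 21, 2290 → Mar 21, 2290: 28 days (February has 28).
Mar 21, 2290 → Apr 21, 2290: 31 days (March has 31).
Apr 21, 2290 → May 21, 2290: 30 days (April has 30).
May 21, 2290 → Jun 21, 2290: 31 days (May has 31).
Jun 21, 2290 → Jul 21, 2290: 30 days (June has 30).
Jul 21, 2290 → Aug 19, 2290: 29 days.
Total: 1671 days.

1671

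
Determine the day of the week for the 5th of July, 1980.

Saturday

Doomsday rule: the anchor day for the 1900s is Wednesday. For year 80: 80÷12 = 6 r 8, and 8÷4 = 2, so 6+8+2 = 16.
Wednesday + 16 ≡ Friday — that's 1980's doomsday.
In July the doomsday date is Jul 11.
Jul 5 is 6 days before Jul 11; 6 mod 7 = 6, so Friday − 6 = Saturday.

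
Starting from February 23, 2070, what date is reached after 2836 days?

November 29, 2077

+365 (one year) → Feb 23, 2071 (2471 left).
+365 (one year) → Feb 23, 2072 (2106 left).
+366 (one year; includes Feb 29, 2072) → Feb 23, 2073 (1740 left).
+365 (one year) → Feb 23, 2074 (1375 left).
+365 (one year) → Feb 23, 2075 (1010 left).
+365 (one year) → Feb 23, 2076 (645 left).
+366 (one year; includes Feb 29, 2076) → Feb 23, 2077 (279 left).
Feb has 28 days: +6 → Mar 1, 2077 (273 left).
Mar has 31 days: +31 → Apr 1, 2077 (242 left).
Apr has 30 days: +30 → May 1, 2077 (212 left).
May has 31 days: +31 → Jun 1, 2077 (181 left).
Jun has 30 days: +30 → Jul 1, 2077 (151 left).
Jul has 31 days: +31 → Aug 1, 2077 (120 left).
Aug has 31 days: +31 → Sep 1, 2077 (89 left).
Sep has 30 days: +30 → Oct 1, 2077 (59 left).
Oct has 31 days: +31 → Nov 1, 2077 (28 left).
+28 → Nov 29, 2077.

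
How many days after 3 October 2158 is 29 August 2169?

Oct 3, 2158 → Oct 3, 2159: 365 days.
Oct 3, 2159 → Oct 3, 2160: 366 days (Feb 29, 2160 is in that span).
Oct 3, 2160 → Oct 3, 2161: 365 days.
Oct 3, 2161 → Oct 3, 2162: 365 days.
Oct 3, 2162 → Oct 3, 2163: 365 days.
Oct 3, 2163 → Oct 3, 2164: 366 days (Feb 29, 2164 is in that span).
Oct 3, 2164 → Oct 3, 2165: 365 days.
Oct 3, 2165 → Oct 3, 2166: 365 days.
Oct 3, 2166 → Oct 3, 2167: 365 days.
Oct 3, 2167 → Oct 3, 2168: 366 days (Feb 29, 2168 is in that span).
Oct 3, 2168 → Nov 3, 2168: 31 days (October has 31).
Nov 3, 2168 → Dec 3, 2168: 30 days (November has 30).
Dec 3, 2168 → Jan 3, 2169: 31 days (December has 31).
Jan 3, 2169 → Feb 3, 2169: 31 days (January has 31).
Feb 3, 2169 → Mar 3, 2169: 28 days (February has 28).
Mar 3, 2169 → Apr 3, 2169: 31 days (March has 31).
Apr 3, 2169 → May 3, 2169: 30 days (April has 30).
May 3, 2169 → Jun 3, 2169: 31 days (May has 31).
Jun 3, 2169 → Jul 3, 2169: 30 days (June has 30).
Jul 3, 2169 → Aug 3, 2169: 31 days (July has 31).
Aug 3, 2169 → Aug 29, 2169: 26 days.
Total: 3983 days.

3983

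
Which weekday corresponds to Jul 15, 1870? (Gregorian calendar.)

Friday

January 1, 1870 is a Saturday.
Jan 1, 1870 → Feb 1, 1870: 31 days (January has 31).
Feb 1, 1870 → Mar 1, 1870: 28 days (February has 28).
Mar 1, 1870 → Apr 1, 1870: 31 days (March has 31).
Apr 1, 1870 → May 1, 1870: 30 days (April has 30).
May 1, 1870 → Jun 1, 1870: 31 days (May has 31).
Jun 1, 1870 → Jul 1, 1870: 30 days (June has 30).
Jul 1, 1870 → Jul 15, 1870: 14 days.
Total: 195 days.
195 mod 7 = 6, so Saturday + 6 = Friday.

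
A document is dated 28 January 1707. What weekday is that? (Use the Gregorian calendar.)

Doomsday rule: the anchor day for the 1700s is Sunday. For year 07: 7÷12 = 0 r 7, and 7÷4 = 1, so 0+7+1 = 8.
Sunday + 8 ≡ Monday — that's 1707's doomsday.
In January the doomsday date is Jan 3 (1707 is not a leap year).
Jan 28 is 25 days after Jan 3; 25 mod 7 = 4, so Monday + 4 = Friday.

Friday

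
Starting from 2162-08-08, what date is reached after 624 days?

April 23, 2164

+365 (one year) → Aug 8, 2163 (259 left).
Aug has 31 days: +24 → Sep 1, 2163 (235 left).
Sep has 30 days: +30 → Oct 1, 2163 (205 left).
Oct has 31 days: +31 → Nov 1, 2163 (174 left).
Nov has 30 days: +30 → Dec 1, 2163 (144 left).
Dec has 31 days: +31 → Jan 1, 2164 (113 left).
Jan has 31 days: +31 → Feb 1, 2164 (82 left).
Feb has 29 days: +29 → Mar 1, 2164 (53 left).
Mar has 31 days: +31 → Apr 1, 2164 (22 left).
+22 → Apr 23, 2164.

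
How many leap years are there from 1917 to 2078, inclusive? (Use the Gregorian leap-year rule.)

Multiples of 4 in [1917,2078]: 40.
Of those, multiples of 100: 1 (not leap unless ÷400).
Multiples of 400: 1.
Leap years = 40 − 1 + 1 = 40.

40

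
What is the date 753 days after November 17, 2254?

+365 (one year) → Nov 17, 2255 (388 left).
Nov has 30 days: +14 → Dec 1, 2255 (374 left).
Dec has 31 days: +31 → Jan 1, 2256 (343 left).
Jan has 31 days: +31 → Feb 1, 2256 (312 left).
Feb has 29 days: +29 → Mar 1, 2256 (283 left).
Mar has 31 days: +31 → Apr 1, 2256 (252 left).
Apr has 30 days: +30 → May 1, 2256 (222 left).
May has 31 days: +31 → Jun 1, 2256 (191 left).
Jun has 30 days: +30 → Jul 1, 2256 (161 left).
Jul has 31 days: +31 → Aug 1, 2256 (130 left).
Aug has 31 days: +31 → Sep 1, 2256 (99 left).
Sep has 30 days: +30 → Oct 1, 2256 (69 left).
Oct has 31 days: +31 → Nov 1, 2256 (38 left).
Nov has 30 days: +30 → Dec 1, 2256 (8 left).
+8 → Dec 9, 2256.

December 9, 2256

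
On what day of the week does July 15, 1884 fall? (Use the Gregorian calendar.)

Doomsday rule: the anchor day for the 1800s is Friday. For year 84: 84÷12 = 7 r 0, and 0÷4 = 0, so 7+0+0 = 7.
Friday + 7 ≡ Friday — that's 1884's doomsday.
In July the doomsday date is Jul 11.
Jul 15 is 4 days after Jul 11; 4 mod 7 = 4, so Friday + 4 = Tuesday.

Tuesday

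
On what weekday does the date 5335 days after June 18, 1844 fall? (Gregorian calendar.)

Wednesday

Jun 18, 1844 is a Tuesday.
5335 mod 7 = 1, so 5335 days after a Tuesday is Tuesday + 1 = Wednesday.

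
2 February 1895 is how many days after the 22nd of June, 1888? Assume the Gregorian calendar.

Jun 22, 1888 → Jun 22, 1889: 365 days.
Jun 22, 1889 → Jun 22, 1890: 365 days.
Jun 22, 1890 → Jun 22, 1891: 365 days.
Jun 22, 1891 → Jun 22, 1892: 366 days (Feb 29, 1892 is in that span).
Jun 22, 1892 → Jun 22, 1893: 365 days.
Jun 22, 1893 → Jun 22, 1894: 365 days.
Jun 22, 1894 → Jul 22, 1894: 30 days (June has 30).
Jul 22, 1894 → Aug 22, 1894: 31 days (July has 31).
Aug 22, 1894 → Sep 22, 1894: 31 days (August has 31).
Sep 22, 1894 → Oct 22, 1894: 30 days (September has 30).
Oct 22, 1894 → Nov 22, 1894: 31 days (October has 31).
Nov 22, 1894 → Dec 22, 1894: 30 days (November has 30).
Dec 22, 1894 → Jan 22, 1895: 31 days (December has 31).
Jan 22, 1895 → Feb 2, 1895: 11 days.
Total: 2416 days.

2416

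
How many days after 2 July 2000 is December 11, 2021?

7832

Jul 2, 2000 → Jul 2, 2001: 365 days.
Jul 2, 2001 → Jul 2, 2002: 365 days.
Jul 2, 2002 → Jul 2, 2003: 365 days.
Jul 2, 2003 → Jul 2, 2004: 366 days (Feb 29, 2004 is in that span).
Jul 2, 2004 → Jul 2, 2005: 365 days.
Jul 2, 2005 → Jul 2, 2006: 365 days.
Jul 2, 2006 → Jul 2, 2007: 365 days.
Jul 2, 2007 → Jul 2, 2008: 366 days (Feb 29, 2008 is in that span).
Jul 2, 2008 → Jul 2, 2009: 365 days.
Jul 2, 2009 → Jul 2, 2010: 365 days.
Jul 2, 2010 → Jul 2, 2011: 365 days.
Jul 2, 2011 → Jul 2, 2012: 366 days (Feb 29, 2012 is in that span).
Jul 2, 2012 → Jul 2, 2013: 365 days.
Jul 2, 2013 → Jul 2, 2014: 365 days.
Jul 2, 2014 → Jul 2, 2015: 365 days.
Jul 2, 2015 → Jul 2, 2016: 366 days (Feb 29, 2016 is in that span).
Jul 2, 2016 → Jul 2, 2017: 365 days.
Jul 2, 2017 → Jul 2, 2018: 365 days.
Jul 2, 2018 → Jul 2, 2019: 365 days.
Jul 2, 2019 → Jul 2, 2020: 366 days (Feb 29, 2020 is in that span).
Jul 2, 2020 → Jul 2, 2021: 365 days.
Jul 2, 2021 → Aug 2, 2021: 31 days (July has 31).
Aug 2, 2021 → Sep 2, 2021: 31 days (August has 31).
Sep 2, 2021 → Oct 2, 2021: 30 days (September has 30).
Oct 2, 2021 → Nov 2, 2021: 31 days (October has 31).
Nov 2, 2021 → Dec 2, 2021: 30 days (November has 30).
Dec 2, 2021 → Dec 11, 2021: 9 days.
Total: 7832 days.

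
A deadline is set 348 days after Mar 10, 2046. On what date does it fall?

Mar has 31 days: +22 → Apr 1, 2046 (326 left).
Apr has 30 days: +30 → May 1, 2046 (296 left).
May has 31 days: +31 → Jun 1, 2046 (265 left).
Jun has 30 days: +30 → Jul 1, 2046 (235 left).
Jul has 31 days: +31 → Aug 1, 2046 (204 left).
Aug has 31 days: +31 → Sep 1, 2046 (173 left).
Sep has 30 days: +30 → Oct 1, 2046 (143 left).
Oct has 31 days: +31 → Nov 1, 2046 (112 left).
Nov has 30 days: +30 → Dec 1, 2046 (82 left).
Dec has 31 days: +31 → Jan 1, 2047 (51 left).
Jan has 31 days: +31 → Feb 1, 2047 (20 left).
+20 → Feb 21, 2047.

February 21, 2047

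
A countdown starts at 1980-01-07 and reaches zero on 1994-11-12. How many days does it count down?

5423

Jan 7, 1980 → Jan 7, 1981: 366 days (Feb 29, 1980 is in that span).
Jan 7, 1981 → Jan 7, 1982: 365 days.
Jan 7, 1982 → Jan 7, 1983: 365 days.
Jan 7, 1983 → Jan 7, 1984: 365 days.
Jan 7, 1984 → Jan 7, 1985: 366 days (Feb 29, 1984 is in that span).
Jan 7, 1985 → Jan 7, 1986: 365 days.
Jan 7, 1986 → Jan 7, 1987: 365 days.
Jan 7, 1987 → Jan 7, 1988: 365 days.
Jan 7, 1988 → Jan 7, 1989: 366 days (Feb 29, 1988 is in that span).
Jan 7, 1989 → Jan 7, 1990: 365 days.
Jan 7, 1990 → Jan 7, 1991: 365 days.
Jan 7, 1991 → Jan 7, 1992: 365 days.
Jan 7, 1992 → Jan 7, 1993: 366 days (Feb 29, 1992 is in that span).
Jan 7, 1993 → Jan 7, 1994: 365 days.
Jan 7, 1994 → Feb 7, 1994: 31 days (January has 31).
Feb 7, 1994 → Mar 7, 1994: 28 days (February has 28).
Mar 7, 1994 → Apr 7, 1994: 31 days (March has 31).
Apr 7, 1994 → May 7, 1994: 30 days (April has 30).
May 7, 1994 → Jun 7, 1994: 31 days (May has 31).
Jun 7, 1994 → Jul 7, 1994: 30 days (June has 30).
Jul 7, 1994 → Aug 7, 1994: 31 days (July has 31).
Aug 7, 1994 → Sep 7, 1994: 31 days (August has 31).
Sep 7, 1994 → Oct 7, 1994: 30 days (September has 30).
Oct 7, 1994 → Nov 7, 1994: 31 days (October has 31).
Nov 7, 1994 → Nov 12, 1994: 5 days.
Total: 5423 days.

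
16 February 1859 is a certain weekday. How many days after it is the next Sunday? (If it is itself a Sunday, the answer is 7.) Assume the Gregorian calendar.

Feb 16, 1859 is a Wednesday.
From Wednesday to the next Sunday is 4 days.

4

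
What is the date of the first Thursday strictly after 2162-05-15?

May 15, 2162 is a Saturday.
From Saturday to the next Thursday is 5 days.
May 15, 2162 + 5 = May 20, 2162.

May 20, 2162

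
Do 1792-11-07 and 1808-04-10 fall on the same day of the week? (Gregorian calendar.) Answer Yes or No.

From Nov 7, 1792 to Apr 10, 1808 is 5632 days.
5632 mod 7 = 4, so they are different weekdays.
(Nov 7, 1792 is a Wednesday; Apr 10, 1808 is a Sunday.)

No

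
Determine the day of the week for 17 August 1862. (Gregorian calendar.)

Sunday

January 1, 1862 is a Wednesday.
Jan 1, 1862 → Feb 1, 1862: 31 days (January has 31).
Feb 1, 1862 → Mar 1, 1862: 28 days (February has 28).
Mar 1, 1862 → Apr 1, 1862: 31 days (March has 31).
Apr 1, 1862 → May 1, 1862: 30 days (April has 30).
May 1, 1862 → Jun 1, 1862: 31 days (May has 31).
Jun 1, 1862 → Jul 1, 1862: 30 days (June has 30).
Jul 1, 1862 → Aug 1, 1862: 31 days (July has 31).
Aug 1, 1862 → Aug 17, 1862: 16 days.
Total: 228 days.
228 mod 7 = 4, so Wednesday + 4 = Sunday.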